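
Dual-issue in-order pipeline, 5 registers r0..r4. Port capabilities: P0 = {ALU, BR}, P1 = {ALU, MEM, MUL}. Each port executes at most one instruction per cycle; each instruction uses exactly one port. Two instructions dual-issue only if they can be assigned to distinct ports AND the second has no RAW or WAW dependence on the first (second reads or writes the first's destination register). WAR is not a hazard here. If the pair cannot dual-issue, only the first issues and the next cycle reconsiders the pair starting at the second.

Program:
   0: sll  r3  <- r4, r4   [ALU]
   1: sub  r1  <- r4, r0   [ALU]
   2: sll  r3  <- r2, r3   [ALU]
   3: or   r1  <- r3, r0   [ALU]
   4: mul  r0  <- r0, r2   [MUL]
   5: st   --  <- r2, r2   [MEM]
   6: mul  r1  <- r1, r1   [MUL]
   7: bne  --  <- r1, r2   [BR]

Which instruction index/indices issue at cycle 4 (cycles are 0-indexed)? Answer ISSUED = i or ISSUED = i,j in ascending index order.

ISSUED = 6

  cy0 -> i0+i1 (sll.ALU;sub.ALU) dual
  cy1 -> i2 (sll.ALU) RAW r3
  cy2 -> i3+i4 (or.ALU;mul.MUL) dual
  cy3 -> i5 (st.MEM) no-port MEM/MUL
  cy4 -> i6 (mul.MUL) RAW r1
  cy5 -> i7 (bne.BR) tail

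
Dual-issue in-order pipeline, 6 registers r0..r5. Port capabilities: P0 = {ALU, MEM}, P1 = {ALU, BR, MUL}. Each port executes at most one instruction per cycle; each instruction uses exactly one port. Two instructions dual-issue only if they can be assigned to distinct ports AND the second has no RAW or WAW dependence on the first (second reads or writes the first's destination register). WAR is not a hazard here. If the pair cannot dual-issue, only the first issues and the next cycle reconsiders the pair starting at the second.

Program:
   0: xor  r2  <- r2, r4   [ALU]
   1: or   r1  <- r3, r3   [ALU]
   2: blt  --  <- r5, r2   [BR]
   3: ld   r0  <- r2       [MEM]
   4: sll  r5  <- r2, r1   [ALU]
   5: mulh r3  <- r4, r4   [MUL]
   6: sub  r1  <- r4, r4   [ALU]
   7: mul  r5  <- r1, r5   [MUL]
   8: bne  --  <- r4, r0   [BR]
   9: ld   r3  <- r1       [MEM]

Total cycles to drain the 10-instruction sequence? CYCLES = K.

[0] i0&i1  xor;or  -- 2-wide
[1] i2&i3  blt;ld  -- 2-wide
[2] i4&i5  sll;mulh  -- 2-wide
[3] i6  sub  -- RAW r1
[4] i7  mul  -- no-port MUL/BR
[5] i8&i9  bne;ld  -- 2-wide

CYCLES = 6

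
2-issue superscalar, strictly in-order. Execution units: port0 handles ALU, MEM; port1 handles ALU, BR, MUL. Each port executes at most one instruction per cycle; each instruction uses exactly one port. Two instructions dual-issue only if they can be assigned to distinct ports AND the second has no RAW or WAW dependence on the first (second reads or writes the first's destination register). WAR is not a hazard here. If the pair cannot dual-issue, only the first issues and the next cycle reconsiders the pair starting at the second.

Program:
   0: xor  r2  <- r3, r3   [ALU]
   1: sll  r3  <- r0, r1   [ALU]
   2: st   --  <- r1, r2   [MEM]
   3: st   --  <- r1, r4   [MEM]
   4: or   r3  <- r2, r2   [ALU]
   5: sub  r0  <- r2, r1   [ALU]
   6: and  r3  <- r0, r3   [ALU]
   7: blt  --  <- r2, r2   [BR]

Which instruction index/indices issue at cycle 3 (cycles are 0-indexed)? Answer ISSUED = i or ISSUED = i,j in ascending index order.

ISSUED = 5

c0: i0&i1 xor.ALU/sll.ALU  pair
c1: i2 st.MEM  no-port MEM/MEM
c2: i3&i4 st.MEM/or.ALU  pair
c3: i5 sub.ALU  RAW r0
c4: i6&i7 and.ALU/blt.BR  pair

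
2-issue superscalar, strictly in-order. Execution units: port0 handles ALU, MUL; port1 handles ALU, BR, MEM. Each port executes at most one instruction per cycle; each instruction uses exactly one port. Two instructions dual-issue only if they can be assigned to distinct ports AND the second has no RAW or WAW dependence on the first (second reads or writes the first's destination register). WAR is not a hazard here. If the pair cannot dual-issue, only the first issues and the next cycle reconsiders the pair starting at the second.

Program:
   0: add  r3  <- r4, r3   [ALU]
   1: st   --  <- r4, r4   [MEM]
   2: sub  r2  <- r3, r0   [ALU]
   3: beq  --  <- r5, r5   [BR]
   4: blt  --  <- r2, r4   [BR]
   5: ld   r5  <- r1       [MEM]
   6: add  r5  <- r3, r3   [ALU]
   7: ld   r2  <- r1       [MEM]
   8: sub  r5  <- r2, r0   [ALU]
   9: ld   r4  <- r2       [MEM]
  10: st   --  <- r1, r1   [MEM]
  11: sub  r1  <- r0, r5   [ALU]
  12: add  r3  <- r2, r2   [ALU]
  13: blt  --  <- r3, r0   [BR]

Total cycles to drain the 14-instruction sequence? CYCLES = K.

CYCLES = 9

0. add/st @i0,i1  | dual
1. sub/beq @i2,i3  | dual
2. blt @i4  | no-port BR/MEM
3. ld @i5  | WAW r5
4. add/ld @i6,i7  | dual
5. sub/ld @i8,i9  | dual
6. st/sub @i10,i11  | dual
7. add @i12  | RAW r3
8. blt @i13  | tail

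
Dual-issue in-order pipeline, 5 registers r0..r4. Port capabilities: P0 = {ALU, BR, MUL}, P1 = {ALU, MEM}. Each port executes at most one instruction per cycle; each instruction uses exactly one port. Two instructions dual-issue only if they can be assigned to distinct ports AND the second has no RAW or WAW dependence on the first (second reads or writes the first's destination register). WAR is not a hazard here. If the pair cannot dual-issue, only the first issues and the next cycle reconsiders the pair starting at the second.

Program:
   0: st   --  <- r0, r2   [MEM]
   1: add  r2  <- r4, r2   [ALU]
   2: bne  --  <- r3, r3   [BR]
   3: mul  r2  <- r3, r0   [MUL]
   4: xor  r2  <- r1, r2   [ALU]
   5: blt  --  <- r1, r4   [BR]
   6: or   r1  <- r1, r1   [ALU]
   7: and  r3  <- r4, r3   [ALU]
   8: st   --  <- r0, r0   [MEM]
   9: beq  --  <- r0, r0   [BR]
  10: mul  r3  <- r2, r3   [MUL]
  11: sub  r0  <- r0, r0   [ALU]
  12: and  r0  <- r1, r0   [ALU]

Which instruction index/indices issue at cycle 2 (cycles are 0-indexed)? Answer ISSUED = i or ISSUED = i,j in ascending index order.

ISSUED = 3

t=0 i0+i1:st.MEM+add.ALU ; dual
t=1 i2:bne.BR ; no-port BR/MUL
t=2 i3:mul.MUL ; RAW+WAW r2
t=3 i4+i5:xor.ALU+blt.BR ; dual
t=4 i6+i7:or.ALU+and.ALU ; dual
t=5 i8+i9:st.MEM+beq.BR ; dual
t=6 i10+i11:mul.MUL+sub.ALU ; dual
t=7 i12:and.ALU ; tail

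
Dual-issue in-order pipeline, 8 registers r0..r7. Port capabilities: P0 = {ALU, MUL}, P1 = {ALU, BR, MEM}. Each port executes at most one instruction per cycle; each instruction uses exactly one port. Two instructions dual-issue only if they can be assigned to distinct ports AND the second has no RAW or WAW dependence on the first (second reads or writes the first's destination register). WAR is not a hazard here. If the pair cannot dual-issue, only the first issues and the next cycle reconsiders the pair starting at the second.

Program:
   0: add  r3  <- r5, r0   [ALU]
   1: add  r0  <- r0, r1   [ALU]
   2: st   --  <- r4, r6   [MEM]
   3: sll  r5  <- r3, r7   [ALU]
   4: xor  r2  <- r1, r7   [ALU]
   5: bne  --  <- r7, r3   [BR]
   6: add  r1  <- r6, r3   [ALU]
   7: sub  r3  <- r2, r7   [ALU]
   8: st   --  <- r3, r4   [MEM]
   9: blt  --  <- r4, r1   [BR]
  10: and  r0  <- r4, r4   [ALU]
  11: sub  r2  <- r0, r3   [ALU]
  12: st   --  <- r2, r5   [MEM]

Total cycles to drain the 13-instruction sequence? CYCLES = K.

0. add;add @i0+i1  | pair
1. st;sll @i2+i3  | pair
2. xor;bne @i4+i5  | pair
3. add;sub @i6+i7  | pair
4. st @i8  | no-port MEM/BR
5. blt;and @i9+i10  | pair
6. sub @i11  | RAW r2
7. st @i12  | tail

CYCLES = 8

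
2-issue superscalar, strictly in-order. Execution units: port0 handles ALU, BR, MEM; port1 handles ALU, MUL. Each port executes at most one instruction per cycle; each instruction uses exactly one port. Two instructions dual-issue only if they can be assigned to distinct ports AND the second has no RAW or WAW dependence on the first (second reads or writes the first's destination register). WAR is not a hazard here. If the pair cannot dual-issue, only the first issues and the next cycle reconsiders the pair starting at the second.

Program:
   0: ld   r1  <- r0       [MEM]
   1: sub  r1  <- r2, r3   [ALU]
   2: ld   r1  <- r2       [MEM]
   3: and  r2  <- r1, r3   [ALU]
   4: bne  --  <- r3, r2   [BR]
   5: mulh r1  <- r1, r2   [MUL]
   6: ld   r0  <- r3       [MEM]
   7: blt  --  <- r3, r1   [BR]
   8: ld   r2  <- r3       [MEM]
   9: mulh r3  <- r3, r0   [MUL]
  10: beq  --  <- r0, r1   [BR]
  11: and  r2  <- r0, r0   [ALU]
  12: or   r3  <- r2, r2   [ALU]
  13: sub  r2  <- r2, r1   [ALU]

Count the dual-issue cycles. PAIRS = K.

#0 head=0: ld i0 WAW r1
#1 head=1: sub i1 WAW r1
#2 head=2: ld i2 RAW r1
#3 head=3: and i3 RAW r2
#4 head=4: bne mulh i4&i5 dual
#5 head=6: ld i6 no-port MEM/BR
#6 head=7: blt i7 no-port BR/MEM
#7 head=8: ld mulh i8&i9 dual
#8 head=10: beq and i10&i11 dual
#9 head=12: or sub i12&i13 dual

PAIRS = 4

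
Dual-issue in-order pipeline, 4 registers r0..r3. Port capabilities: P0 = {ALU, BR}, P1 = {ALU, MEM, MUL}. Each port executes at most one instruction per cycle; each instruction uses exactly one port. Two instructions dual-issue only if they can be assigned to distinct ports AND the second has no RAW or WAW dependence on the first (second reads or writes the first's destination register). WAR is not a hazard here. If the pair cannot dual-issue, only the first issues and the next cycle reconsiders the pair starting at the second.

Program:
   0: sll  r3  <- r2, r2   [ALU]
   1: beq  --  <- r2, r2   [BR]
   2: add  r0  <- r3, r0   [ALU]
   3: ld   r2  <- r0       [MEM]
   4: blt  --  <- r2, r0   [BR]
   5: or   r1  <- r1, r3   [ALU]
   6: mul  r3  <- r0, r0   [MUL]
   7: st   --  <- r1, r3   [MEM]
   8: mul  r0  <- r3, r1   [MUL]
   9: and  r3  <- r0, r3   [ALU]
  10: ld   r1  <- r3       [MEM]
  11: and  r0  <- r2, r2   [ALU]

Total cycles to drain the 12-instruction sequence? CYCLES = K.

0. sll.ALU beq.BR @i0,i1  | pair
1. add.ALU @i2  | RAW r0
2. ld.MEM @i3  | RAW r2
3. blt.BR or.ALU @i4,i5  | pair
4. mul.MUL @i6  | no-port MUL/MEM
5. st.MEM @i7  | no-port MEM/MUL
6. mul.MUL @i8  | RAW r0
7. and.ALU @i9  | RAW r3
8. ld.MEM and.ALU @i10,i11  | pair

CYCLES = 9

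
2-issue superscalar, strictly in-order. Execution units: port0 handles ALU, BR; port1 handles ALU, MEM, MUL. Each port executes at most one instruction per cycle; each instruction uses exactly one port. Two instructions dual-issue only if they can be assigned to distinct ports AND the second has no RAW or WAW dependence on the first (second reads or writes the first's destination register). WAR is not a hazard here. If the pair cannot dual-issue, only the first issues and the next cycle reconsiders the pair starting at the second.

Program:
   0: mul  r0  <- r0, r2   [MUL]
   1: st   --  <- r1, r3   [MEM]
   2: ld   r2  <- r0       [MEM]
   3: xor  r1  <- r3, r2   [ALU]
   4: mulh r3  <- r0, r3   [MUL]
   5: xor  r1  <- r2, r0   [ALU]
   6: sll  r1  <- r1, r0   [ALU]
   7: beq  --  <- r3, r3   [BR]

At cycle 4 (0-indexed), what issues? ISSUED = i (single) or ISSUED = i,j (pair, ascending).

0. mul.MUL @i0  | no-port MUL/MEM
1. st.MEM @i1  | no-port MEM/MEM
2. ld.MEM @i2  | RAW r2
3. xor.ALU+mulh.MUL @i3/i4  | pair
4. xor.ALU @i5  | RAW+WAW r1
5. sll.ALU+beq.BR @i6/i7  | pair

ISSUED = 5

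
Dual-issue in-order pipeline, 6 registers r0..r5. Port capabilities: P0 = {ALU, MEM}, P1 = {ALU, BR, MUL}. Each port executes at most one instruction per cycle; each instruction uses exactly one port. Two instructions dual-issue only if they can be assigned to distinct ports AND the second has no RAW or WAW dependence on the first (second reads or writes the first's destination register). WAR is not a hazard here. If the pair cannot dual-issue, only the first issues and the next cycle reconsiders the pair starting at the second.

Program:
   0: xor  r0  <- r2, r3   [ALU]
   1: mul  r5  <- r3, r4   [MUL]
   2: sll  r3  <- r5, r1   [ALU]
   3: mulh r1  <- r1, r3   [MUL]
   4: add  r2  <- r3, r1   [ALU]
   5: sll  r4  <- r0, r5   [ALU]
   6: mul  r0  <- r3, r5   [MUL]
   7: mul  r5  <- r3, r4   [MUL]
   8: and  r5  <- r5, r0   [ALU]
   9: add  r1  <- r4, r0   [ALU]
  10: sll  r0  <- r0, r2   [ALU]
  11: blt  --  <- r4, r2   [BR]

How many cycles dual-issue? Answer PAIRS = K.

PAIRS = 4

  cy0 -> i0&i1 (xor+mul) 2-wide
  cy1 -> i2 (sll) RAW r3
  cy2 -> i3 (mulh) RAW r1
  cy3 -> i4&i5 (add+sll) 2-wide
  cy4 -> i6 (mul) no-port MUL/MUL
  cy5 -> i7 (mul) RAW+WAW r5
  cy6 -> i8&i9 (and+add) 2-wide
  cy7 -> i10&i11 (sll+blt) 2-wide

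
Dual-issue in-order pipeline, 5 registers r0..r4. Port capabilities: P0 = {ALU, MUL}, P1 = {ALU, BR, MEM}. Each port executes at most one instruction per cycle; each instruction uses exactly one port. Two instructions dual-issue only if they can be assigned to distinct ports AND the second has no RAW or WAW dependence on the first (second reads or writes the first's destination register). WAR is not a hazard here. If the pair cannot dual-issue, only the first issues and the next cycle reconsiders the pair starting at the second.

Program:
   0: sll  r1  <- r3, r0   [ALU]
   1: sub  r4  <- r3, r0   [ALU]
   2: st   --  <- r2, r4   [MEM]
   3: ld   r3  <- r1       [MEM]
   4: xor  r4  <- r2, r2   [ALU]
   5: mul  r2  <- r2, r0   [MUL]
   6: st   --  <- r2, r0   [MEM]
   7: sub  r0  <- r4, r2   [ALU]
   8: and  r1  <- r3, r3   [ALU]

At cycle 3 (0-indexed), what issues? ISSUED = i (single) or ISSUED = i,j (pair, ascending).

  cy0 -> i0+i1 (sll.ALU/sub.ALU) pair
  cy1 -> i2 (st.MEM) no-port MEM/MEM
  cy2 -> i3+i4 (ld.MEM/xor.ALU) pair
  cy3 -> i5 (mul.MUL) RAW r2
  cy4 -> i6+i7 (st.MEM/sub.ALU) pair
  cy5 -> i8 (and.ALU) tail

ISSUED = 5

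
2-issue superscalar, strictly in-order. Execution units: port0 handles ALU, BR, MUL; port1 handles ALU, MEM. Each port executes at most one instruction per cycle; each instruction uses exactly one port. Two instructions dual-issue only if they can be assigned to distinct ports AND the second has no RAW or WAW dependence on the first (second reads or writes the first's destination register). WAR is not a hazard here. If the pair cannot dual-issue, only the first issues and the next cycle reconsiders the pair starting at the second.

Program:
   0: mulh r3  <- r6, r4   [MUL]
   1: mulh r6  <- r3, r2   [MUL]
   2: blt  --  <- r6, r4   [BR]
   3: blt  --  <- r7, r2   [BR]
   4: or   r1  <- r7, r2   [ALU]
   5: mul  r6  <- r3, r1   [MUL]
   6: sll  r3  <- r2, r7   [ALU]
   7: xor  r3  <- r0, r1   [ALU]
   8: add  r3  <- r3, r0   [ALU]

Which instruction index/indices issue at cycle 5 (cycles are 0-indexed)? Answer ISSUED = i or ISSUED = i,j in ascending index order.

ISSUED = 7

  cy0 -> i0 (mulh) no-port MUL/MUL
  cy1 -> i1 (mulh) no-port MUL/BR
  cy2 -> i2 (blt) no-port BR/BR
  cy3 -> i3+i4 (blt or) dual
  cy4 -> i5+i6 (mul sll) dual
  cy5 -> i7 (xor) RAW+WAW r3
  cy6 -> i8 (add) tail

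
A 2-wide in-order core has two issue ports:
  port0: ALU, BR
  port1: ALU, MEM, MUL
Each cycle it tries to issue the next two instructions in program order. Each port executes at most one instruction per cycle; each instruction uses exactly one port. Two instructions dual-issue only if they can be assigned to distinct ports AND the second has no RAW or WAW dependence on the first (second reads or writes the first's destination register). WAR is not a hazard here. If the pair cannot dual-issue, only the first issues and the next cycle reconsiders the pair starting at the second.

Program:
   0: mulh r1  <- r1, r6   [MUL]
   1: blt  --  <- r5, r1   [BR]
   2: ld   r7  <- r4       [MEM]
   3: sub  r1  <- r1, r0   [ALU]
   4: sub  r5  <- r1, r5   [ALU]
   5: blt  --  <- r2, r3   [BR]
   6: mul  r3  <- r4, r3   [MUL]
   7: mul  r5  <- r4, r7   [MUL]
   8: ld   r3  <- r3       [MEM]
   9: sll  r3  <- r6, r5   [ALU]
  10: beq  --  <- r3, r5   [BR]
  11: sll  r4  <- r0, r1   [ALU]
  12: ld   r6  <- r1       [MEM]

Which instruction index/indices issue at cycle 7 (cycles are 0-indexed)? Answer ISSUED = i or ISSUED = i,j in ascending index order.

#0 head=0: mulh i0 RAW r1
#1 head=1: blt+ld i1&i2 dual
#2 head=3: sub i3 RAW r1
#3 head=4: sub+blt i4&i5 dual
#4 head=6: mul i6 no-port MUL/MUL
#5 head=7: mul i7 no-port MUL/MEM
#6 head=8: ld i8 WAW r3
#7 head=9: sll i9 RAW r3
#8 head=10: beq+sll i10&i11 dual
#9 head=12: ld i12 tail

ISSUED = 9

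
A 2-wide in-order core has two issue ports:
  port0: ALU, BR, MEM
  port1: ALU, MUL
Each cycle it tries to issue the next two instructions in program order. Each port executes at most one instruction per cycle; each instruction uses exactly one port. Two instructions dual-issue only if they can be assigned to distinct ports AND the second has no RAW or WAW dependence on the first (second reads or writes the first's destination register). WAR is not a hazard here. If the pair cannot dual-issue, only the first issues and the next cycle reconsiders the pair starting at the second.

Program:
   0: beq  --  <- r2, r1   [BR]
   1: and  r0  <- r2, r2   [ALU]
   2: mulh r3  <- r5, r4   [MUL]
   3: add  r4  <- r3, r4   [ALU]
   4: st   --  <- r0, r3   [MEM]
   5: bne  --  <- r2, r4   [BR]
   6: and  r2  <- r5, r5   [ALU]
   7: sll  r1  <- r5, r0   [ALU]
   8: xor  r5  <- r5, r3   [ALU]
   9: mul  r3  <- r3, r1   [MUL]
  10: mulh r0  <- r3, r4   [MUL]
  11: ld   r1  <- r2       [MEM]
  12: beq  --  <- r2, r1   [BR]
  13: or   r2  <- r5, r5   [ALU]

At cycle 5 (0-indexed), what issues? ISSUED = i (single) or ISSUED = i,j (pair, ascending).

c0: i0+i1 beq.BR+and.ALU  2-wide
c1: i2 mulh.MUL  RAW r3
c2: i3+i4 add.ALU+st.MEM  2-wide
c3: i5+i6 bne.BR+and.ALU  2-wide
c4: i7+i8 sll.ALU+xor.ALU  2-wide
c5: i9 mul.MUL  no-port MUL/MUL
c6: i10+i11 mulh.MUL+ld.MEM  2-wide
c7: i12+i13 beq.BR+or.ALU  2-wide

ISSUED = 9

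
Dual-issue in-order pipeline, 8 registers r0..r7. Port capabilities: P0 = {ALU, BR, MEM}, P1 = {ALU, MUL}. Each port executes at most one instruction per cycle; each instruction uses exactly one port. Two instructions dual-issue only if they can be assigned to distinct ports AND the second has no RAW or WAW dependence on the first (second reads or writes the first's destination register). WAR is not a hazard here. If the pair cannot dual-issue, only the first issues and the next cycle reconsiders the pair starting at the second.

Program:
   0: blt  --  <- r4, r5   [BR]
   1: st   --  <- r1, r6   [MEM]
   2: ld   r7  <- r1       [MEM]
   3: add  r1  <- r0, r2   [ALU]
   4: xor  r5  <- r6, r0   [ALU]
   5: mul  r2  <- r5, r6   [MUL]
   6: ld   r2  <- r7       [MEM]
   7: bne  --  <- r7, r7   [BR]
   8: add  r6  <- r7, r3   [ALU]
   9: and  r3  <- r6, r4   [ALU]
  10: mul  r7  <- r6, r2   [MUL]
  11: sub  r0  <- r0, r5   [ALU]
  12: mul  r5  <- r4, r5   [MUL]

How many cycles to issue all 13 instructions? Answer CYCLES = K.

0. blt.BR @i0  | no-port BR/MEM
1. st.MEM @i1  | no-port MEM/MEM
2. ld.MEM+add.ALU @i2+i3  | pair
3. xor.ALU @i4  | RAW r5
4. mul.MUL @i5  | WAW r2
5. ld.MEM @i6  | no-port MEM/BR
6. bne.BR+add.ALU @i7+i8  | pair
7. and.ALU+mul.MUL @i9+i10  | pair
8. sub.ALU+mul.MUL @i11+i12  | pair

CYCLES = 9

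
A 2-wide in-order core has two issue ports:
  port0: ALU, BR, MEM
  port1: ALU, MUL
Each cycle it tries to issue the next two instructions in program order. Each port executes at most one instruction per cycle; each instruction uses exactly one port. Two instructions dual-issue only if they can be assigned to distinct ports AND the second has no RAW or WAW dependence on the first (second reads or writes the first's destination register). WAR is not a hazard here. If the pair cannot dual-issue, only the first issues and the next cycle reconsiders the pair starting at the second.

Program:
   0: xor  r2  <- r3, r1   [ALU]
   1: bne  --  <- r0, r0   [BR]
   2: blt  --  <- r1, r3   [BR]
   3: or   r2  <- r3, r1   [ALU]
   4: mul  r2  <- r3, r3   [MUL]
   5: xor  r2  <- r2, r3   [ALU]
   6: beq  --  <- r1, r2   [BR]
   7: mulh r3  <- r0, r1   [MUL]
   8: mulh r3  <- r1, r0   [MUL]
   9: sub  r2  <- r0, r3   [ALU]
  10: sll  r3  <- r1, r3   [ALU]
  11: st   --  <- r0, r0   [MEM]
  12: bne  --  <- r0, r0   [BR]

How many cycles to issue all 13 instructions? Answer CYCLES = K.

c0: i0/i1 xor.ALU+bne.BR  dual
c1: i2/i3 blt.BR+or.ALU  dual
c2: i4 mul.MUL  RAW+WAW r2
c3: i5 xor.ALU  RAW r2
c4: i6/i7 beq.BR+mulh.MUL  dual
c5: i8 mulh.MUL  RAW r3
c6: i9/i10 sub.ALU+sll.ALU  dual
c7: i11 st.MEM  no-port MEM/BR
c8: i12 bne.BR  tail

CYCLES = 9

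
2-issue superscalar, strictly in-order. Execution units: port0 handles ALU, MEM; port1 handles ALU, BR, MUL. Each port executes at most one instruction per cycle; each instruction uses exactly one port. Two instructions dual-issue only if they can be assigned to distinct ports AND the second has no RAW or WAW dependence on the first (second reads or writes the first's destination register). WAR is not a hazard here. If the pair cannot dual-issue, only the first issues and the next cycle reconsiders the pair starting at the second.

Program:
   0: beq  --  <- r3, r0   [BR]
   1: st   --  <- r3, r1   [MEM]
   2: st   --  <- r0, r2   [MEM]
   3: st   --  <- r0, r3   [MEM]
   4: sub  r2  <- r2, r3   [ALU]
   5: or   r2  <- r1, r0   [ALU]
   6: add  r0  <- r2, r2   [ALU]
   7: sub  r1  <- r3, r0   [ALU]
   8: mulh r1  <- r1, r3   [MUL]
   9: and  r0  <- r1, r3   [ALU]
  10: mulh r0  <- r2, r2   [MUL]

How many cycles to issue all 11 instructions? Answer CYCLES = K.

CYCLES = 9

t=0 i0/i1:beq+st ; 2-wide
t=1 i2:st ; no-port MEM/MEM
t=2 i3/i4:st+sub ; 2-wide
t=3 i5:or ; RAW r2
t=4 i6:add ; RAW r0
t=5 i7:sub ; RAW+WAW r1
t=6 i8:mulh ; RAW r1
t=7 i9:and ; WAW r0
t=8 i10:mulh ; tail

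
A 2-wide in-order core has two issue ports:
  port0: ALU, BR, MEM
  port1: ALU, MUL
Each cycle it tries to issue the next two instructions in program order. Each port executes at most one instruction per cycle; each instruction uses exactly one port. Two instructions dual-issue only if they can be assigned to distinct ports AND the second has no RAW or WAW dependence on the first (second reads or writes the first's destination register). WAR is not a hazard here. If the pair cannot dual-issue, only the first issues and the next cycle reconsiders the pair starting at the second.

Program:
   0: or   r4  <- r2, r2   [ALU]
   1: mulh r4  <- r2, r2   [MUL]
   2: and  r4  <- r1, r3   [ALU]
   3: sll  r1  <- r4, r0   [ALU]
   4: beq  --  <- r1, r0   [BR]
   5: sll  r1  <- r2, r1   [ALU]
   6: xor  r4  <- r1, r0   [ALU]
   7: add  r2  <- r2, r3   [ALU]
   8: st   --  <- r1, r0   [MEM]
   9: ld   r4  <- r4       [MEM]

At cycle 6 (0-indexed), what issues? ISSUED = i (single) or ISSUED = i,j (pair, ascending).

ISSUED = 8

c0: i0 or.ALU  WAW r4
c1: i1 mulh.MUL  WAW r4
c2: i2 and.ALU  RAW r4
c3: i3 sll.ALU  RAW r1
c4: i4,i5 beq.BR/sll.ALU  pair
c5: i6,i7 xor.ALU/add.ALU  pair
c6: i8 st.MEM  no-port MEM/MEM
c7: i9 ld.MEM  tail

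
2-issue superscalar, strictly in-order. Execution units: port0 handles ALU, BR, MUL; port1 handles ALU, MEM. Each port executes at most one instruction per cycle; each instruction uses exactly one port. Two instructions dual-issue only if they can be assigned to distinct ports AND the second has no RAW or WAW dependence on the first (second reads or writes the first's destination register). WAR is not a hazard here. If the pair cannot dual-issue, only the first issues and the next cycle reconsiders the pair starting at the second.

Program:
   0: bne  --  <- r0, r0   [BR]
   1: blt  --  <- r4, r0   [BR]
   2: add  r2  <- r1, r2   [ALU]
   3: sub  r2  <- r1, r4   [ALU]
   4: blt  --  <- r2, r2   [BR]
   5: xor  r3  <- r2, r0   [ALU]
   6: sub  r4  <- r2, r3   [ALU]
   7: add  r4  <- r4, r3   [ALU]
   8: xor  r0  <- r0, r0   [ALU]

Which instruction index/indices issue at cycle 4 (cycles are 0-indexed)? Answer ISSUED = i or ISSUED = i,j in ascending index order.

t=0 i0:bne ; no-port BR/BR
t=1 i1+i2:blt+add ; pair
t=2 i3:sub ; RAW r2
t=3 i4+i5:blt+xor ; pair
t=4 i6:sub ; RAW+WAW r4
t=5 i7+i8:add+xor ; pair

ISSUED = 6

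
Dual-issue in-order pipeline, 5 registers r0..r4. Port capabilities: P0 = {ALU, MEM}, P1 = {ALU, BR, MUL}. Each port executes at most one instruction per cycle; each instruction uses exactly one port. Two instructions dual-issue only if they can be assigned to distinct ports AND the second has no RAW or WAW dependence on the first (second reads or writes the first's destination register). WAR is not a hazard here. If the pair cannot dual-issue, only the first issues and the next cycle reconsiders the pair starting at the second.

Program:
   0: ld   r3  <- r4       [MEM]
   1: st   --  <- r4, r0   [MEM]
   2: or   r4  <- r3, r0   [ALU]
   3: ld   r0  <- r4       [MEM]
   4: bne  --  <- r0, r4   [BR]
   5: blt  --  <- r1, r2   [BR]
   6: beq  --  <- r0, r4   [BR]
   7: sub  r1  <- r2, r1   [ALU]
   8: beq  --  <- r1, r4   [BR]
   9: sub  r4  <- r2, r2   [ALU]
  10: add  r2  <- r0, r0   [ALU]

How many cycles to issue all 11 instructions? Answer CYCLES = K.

CYCLES = 8

t=0 i0:ld.MEM ; no-port MEM/MEM
t=1 i1+i2:st.MEM/or.ALU ; pair
t=2 i3:ld.MEM ; RAW r0
t=3 i4:bne.BR ; no-port BR/BR
t=4 i5:blt.BR ; no-port BR/BR
t=5 i6+i7:beq.BR/sub.ALU ; pair
t=6 i8+i9:beq.BR/sub.ALU ; pair
t=7 i10:add.ALU ; tail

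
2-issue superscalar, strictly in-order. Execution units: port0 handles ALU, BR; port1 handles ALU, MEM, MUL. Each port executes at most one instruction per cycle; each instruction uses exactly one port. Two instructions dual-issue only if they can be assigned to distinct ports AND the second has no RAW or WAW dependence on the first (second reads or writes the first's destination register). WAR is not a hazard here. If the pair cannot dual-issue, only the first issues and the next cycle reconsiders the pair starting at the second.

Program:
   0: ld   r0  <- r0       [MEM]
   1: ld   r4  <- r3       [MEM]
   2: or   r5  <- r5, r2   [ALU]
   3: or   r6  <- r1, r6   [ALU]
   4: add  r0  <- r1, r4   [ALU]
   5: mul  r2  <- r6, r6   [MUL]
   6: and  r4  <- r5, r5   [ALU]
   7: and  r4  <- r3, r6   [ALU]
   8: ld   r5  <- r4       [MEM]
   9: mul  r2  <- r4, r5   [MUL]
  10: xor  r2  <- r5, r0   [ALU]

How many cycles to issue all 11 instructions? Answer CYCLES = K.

0. ld.MEM @i0  | no-port MEM/MEM
1. ld.MEM/or.ALU @i1&i2  | 2-wide
2. or.ALU/add.ALU @i3&i4  | 2-wide
3. mul.MUL/and.ALU @i5&i6  | 2-wide
4. and.ALU @i7  | RAW r4
5. ld.MEM @i8  | no-port MEM/MUL
6. mul.MUL @i9  | WAW r2
7. xor.ALU @i10  | tail

CYCLES = 8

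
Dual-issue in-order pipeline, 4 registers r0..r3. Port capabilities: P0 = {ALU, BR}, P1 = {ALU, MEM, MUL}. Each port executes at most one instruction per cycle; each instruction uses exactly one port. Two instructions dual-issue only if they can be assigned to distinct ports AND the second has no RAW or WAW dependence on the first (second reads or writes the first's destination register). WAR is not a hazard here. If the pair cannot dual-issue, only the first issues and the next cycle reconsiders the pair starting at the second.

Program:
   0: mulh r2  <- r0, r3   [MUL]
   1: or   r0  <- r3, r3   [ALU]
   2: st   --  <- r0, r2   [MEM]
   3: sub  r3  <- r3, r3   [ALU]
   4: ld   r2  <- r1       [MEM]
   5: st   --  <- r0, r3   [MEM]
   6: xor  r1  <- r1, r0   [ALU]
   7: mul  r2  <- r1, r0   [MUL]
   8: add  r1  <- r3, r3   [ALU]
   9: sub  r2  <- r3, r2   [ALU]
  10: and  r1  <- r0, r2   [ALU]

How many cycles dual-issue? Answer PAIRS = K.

PAIRS = 4

t=0 i0/i1:mulh/or ; pair
t=1 i2/i3:st/sub ; pair
t=2 i4:ld ; no-port MEM/MEM
t=3 i5/i6:st/xor ; pair
t=4 i7/i8:mul/add ; pair
t=5 i9:sub ; RAW r2
t=6 i10:and ; tail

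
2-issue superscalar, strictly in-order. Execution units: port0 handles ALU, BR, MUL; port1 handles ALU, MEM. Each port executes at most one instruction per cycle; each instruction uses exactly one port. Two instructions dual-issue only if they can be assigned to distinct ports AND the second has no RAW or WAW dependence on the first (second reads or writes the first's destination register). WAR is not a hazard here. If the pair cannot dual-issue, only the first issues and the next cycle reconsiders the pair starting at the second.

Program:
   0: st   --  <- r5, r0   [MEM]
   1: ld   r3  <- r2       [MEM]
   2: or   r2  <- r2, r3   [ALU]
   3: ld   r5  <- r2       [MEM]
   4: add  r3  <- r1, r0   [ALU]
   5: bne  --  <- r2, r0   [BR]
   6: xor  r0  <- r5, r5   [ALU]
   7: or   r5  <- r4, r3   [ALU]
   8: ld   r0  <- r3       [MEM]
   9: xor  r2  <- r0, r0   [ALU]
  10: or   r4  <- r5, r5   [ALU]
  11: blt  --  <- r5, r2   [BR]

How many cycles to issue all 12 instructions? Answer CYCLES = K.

CYCLES = 8

#0 head=0: st i0 no-port MEM/MEM
#1 head=1: ld i1 RAW r3
#2 head=2: or i2 RAW r2
#3 head=3: ld add i3&i4 dual
#4 head=5: bne xor i5&i6 dual
#5 head=7: or ld i7&i8 dual
#6 head=9: xor or i9&i10 dual
#7 head=11: blt i11 tail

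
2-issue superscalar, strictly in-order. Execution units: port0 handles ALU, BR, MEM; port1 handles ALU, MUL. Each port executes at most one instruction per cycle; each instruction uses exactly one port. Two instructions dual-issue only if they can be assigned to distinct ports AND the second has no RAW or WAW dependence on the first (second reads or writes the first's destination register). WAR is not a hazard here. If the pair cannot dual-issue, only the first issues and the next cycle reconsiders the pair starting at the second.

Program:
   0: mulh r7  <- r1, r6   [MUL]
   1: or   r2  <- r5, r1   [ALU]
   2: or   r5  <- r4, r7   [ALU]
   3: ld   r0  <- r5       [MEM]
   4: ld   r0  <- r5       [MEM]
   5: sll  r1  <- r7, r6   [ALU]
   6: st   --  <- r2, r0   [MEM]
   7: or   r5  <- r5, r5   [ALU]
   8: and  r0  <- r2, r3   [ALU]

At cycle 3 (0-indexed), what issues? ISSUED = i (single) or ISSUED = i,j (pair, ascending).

ISSUED = 4,5

[0] i0&i1  mulh.MUL;or.ALU  -- 2-wide
[1] i2  or.ALU  -- RAW r5
[2] i3  ld.MEM  -- no-port MEM/MEM
[3] i4&i5  ld.MEM;sll.ALU  -- 2-wide
[4] i6&i7  st.MEM;or.ALU  -- 2-wide
[5] i8  and.ALU  -- tail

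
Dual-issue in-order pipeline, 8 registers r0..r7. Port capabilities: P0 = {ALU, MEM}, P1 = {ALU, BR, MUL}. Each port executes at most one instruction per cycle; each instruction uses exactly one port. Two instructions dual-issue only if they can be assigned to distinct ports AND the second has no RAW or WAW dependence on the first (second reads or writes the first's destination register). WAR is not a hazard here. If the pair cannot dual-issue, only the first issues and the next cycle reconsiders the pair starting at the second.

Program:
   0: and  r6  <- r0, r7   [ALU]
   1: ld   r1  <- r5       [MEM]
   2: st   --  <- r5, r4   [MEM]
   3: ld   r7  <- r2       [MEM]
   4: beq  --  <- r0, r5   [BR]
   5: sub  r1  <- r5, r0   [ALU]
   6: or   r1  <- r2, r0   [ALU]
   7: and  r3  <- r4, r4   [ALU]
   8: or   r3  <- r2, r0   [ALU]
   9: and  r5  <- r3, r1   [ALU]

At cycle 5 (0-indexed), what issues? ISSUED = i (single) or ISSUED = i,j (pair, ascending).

ISSUED = 8

c0: i0+i1 and.ALU+ld.MEM  pair
c1: i2 st.MEM  no-port MEM/MEM
c2: i3+i4 ld.MEM+beq.BR  pair
c3: i5 sub.ALU  WAW r1
c4: i6+i7 or.ALU+and.ALU  pair
c5: i8 or.ALU  RAW r3
c6: i9 and.ALU  tail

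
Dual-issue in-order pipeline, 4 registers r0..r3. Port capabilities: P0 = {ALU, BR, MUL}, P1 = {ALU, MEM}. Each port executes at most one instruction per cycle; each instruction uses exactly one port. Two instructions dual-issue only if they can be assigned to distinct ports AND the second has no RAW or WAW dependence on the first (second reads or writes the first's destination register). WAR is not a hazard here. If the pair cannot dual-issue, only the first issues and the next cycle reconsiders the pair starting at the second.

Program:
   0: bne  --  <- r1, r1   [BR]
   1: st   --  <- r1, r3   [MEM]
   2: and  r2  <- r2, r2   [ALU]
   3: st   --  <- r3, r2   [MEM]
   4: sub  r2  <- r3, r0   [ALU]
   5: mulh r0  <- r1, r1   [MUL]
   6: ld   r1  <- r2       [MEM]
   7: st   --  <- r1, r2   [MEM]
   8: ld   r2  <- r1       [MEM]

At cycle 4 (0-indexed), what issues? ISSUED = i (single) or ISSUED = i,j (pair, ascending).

  cy0 -> i0,i1 (bne st) dual
  cy1 -> i2 (and) RAW r2
  cy2 -> i3,i4 (st sub) dual
  cy3 -> i5,i6 (mulh ld) dual
  cy4 -> i7 (st) no-port MEM/MEM
  cy5 -> i8 (ld) tail

ISSUED = 7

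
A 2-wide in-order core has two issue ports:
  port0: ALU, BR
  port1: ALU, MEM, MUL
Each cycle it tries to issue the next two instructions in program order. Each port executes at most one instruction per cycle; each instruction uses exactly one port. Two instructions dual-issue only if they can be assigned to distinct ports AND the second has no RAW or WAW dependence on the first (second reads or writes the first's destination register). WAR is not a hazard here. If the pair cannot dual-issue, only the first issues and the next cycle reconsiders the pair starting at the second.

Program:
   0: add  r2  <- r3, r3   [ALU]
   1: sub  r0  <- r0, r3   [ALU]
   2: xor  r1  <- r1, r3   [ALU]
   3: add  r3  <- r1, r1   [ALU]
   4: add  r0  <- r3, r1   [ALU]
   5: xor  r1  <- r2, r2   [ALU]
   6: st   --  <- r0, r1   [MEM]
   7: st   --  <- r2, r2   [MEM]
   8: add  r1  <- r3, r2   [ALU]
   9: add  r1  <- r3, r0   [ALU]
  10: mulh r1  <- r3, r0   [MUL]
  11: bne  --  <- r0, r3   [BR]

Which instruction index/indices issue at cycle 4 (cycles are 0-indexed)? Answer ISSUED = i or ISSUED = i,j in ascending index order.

ISSUED = 6

#0 head=0: add.ALU;sub.ALU i0,i1 pair
#1 head=2: xor.ALU i2 RAW r1
#2 head=3: add.ALU i3 RAW r3
#3 head=4: add.ALU;xor.ALU i4,i5 pair
#4 head=6: st.MEM i6 no-port MEM/MEM
#5 head=7: st.MEM;add.ALU i7,i8 pair
#6 head=9: add.ALU i9 WAW r1
#7 head=10: mulh.MUL;bne.BR i10,i11 pair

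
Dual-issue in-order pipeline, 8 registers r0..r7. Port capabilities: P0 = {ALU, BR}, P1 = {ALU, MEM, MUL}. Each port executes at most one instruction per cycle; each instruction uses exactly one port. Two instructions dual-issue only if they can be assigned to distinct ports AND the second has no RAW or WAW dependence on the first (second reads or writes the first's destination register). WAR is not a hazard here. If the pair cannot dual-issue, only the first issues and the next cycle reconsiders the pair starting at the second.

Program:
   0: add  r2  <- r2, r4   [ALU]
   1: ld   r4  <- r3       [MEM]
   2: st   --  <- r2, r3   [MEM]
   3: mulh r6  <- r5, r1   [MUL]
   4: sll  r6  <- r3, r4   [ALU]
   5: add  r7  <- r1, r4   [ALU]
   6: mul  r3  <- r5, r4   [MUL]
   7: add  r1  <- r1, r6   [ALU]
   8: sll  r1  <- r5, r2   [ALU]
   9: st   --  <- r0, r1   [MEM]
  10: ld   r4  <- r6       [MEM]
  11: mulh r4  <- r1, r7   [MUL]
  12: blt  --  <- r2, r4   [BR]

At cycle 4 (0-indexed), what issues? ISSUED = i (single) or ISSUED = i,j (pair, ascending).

ISSUED = 6,7

[0] i0&i1  add ld  -- 2-wide
[1] i2  st  -- no-port MEM/MUL
[2] i3  mulh  -- WAW r6
[3] i4&i5  sll add  -- 2-wide
[4] i6&i7  mul add  -- 2-wide
[5] i8  sll  -- RAW r1
[6] i9  st  -- no-port MEM/MEM
[7] i10  ld  -- no-port MEM/MUL
[8] i11  mulh  -- RAW r4
[9] i12  blt  -- tail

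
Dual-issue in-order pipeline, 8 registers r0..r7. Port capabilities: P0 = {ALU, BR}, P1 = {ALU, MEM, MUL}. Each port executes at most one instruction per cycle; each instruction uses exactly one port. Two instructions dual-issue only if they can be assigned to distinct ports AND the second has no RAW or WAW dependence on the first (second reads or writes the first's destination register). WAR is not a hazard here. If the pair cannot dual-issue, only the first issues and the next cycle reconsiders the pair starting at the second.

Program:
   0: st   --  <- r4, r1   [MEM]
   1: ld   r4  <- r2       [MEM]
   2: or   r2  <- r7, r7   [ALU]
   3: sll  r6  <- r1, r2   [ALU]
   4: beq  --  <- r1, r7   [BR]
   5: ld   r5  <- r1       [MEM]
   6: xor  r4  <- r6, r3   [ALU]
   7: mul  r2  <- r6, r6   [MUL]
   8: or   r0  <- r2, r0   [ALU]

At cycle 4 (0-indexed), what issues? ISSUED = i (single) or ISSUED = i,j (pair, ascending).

ISSUED = 7

[0] i0  st  -- no-port MEM/MEM
[1] i1&i2  ld+or  -- pair
[2] i3&i4  sll+beq  -- pair
[3] i5&i6  ld+xor  -- pair
[4] i7  mul  -- RAW r2
[5] i8  or  -- tail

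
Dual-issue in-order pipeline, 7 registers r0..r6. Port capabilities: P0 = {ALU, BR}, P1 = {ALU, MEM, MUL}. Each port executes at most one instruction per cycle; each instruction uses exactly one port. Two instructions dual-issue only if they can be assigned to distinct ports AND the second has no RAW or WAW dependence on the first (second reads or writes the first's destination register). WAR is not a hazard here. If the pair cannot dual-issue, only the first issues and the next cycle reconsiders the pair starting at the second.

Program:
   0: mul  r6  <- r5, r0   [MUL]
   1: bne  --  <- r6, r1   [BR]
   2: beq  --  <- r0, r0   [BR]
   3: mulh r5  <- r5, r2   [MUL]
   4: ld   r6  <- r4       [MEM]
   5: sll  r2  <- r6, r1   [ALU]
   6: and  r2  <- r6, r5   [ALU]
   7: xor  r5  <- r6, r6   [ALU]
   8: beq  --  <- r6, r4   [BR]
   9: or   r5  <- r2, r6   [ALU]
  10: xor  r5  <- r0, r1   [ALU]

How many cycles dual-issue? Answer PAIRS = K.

PAIRS = 3

#0 head=0: mul.MUL i0 RAW r6
#1 head=1: bne.BR i1 no-port BR/BR
#2 head=2: beq.BR/mulh.MUL i2,i3 2-wide
#3 head=4: ld.MEM i4 RAW r6
#4 head=5: sll.ALU i5 WAW r2
#5 head=6: and.ALU/xor.ALU i6,i7 2-wide
#6 head=8: beq.BR/or.ALU i8,i9 2-wide
#7 head=10: xor.ALU i10 tail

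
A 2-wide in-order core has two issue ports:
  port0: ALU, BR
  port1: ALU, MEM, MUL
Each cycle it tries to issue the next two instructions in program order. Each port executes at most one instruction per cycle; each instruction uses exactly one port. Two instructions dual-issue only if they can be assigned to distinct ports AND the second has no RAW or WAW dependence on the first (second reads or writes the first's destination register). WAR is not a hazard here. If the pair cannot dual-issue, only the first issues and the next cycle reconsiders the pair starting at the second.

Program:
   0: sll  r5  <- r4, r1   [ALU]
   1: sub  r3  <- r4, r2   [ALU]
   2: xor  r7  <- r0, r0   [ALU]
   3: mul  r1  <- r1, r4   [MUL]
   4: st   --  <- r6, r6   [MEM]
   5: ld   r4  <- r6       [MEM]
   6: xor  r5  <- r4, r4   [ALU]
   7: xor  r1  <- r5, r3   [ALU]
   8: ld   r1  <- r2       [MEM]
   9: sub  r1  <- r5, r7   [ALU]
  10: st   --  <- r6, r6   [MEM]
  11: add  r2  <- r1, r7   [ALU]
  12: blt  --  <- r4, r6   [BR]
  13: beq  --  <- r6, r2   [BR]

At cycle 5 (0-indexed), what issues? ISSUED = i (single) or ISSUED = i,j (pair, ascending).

ISSUED = 7

  cy0 -> i0,i1 (sll.ALU+sub.ALU) dual
  cy1 -> i2,i3 (xor.ALU+mul.MUL) dual
  cy2 -> i4 (st.MEM) no-port MEM/MEM
  cy3 -> i5 (ld.MEM) RAW r4
  cy4 -> i6 (xor.ALU) RAW r5
  cy5 -> i7 (xor.ALU) WAW r1
  cy6 -> i8 (ld.MEM) WAW r1
  cy7 -> i9,i10 (sub.ALU+st.MEM) dual
  cy8 -> i11,i12 (add.ALU+blt.BR) dual
  cy9 -> i13 (beq.BR) tail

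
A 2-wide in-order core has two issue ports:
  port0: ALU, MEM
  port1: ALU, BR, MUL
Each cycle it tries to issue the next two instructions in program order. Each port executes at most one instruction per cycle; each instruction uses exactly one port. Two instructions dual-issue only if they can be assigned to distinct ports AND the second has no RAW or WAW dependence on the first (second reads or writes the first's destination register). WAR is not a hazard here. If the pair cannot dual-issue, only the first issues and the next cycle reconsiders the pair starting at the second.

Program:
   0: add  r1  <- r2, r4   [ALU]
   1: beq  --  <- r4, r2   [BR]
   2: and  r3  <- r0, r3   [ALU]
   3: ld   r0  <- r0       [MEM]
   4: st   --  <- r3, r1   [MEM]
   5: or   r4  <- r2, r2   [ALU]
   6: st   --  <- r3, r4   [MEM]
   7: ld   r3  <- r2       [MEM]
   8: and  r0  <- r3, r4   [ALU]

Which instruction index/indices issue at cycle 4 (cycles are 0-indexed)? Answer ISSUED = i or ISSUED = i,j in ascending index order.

ISSUED = 7

c0: i0,i1 add.ALU beq.BR  pair
c1: i2,i3 and.ALU ld.MEM  pair
c2: i4,i5 st.MEM or.ALU  pair
c3: i6 st.MEM  no-port MEM/MEM
c4: i7 ld.MEM  RAW r3
c5: i8 and.ALU  tail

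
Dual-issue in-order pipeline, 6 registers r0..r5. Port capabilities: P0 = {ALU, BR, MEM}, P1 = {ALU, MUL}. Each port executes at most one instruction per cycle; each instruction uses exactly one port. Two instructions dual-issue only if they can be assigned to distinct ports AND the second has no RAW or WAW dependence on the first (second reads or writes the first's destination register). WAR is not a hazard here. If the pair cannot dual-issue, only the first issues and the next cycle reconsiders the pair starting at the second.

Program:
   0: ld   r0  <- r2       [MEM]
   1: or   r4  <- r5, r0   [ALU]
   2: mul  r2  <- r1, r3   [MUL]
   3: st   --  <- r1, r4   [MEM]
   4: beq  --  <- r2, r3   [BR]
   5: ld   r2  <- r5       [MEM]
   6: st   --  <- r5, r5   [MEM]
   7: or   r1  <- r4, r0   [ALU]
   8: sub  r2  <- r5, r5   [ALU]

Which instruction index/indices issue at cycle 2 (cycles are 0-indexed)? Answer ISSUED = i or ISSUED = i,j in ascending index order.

[0] i0  ld  -- RAW r0
[1] i1,i2  or mul  -- 2-wide
[2] i3  st  -- no-port MEM/BR
[3] i4  beq  -- no-port BR/MEM
[4] i5  ld  -- no-port MEM/MEM
[5] i6,i7  st or  -- 2-wide
[6] i8  sub  -- tail

ISSUED = 3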